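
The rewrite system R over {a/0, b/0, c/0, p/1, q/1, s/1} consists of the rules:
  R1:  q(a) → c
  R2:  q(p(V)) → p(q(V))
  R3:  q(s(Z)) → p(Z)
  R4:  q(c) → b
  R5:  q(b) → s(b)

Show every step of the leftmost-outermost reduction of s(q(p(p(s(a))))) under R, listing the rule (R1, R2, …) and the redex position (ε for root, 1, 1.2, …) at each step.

s(p(p(p(a))))

1. s(q(p(p(s(a)))))  →  s(p(q(p(s(a)))))   [R2 at 1]
2. s(p(q(p(s(a)))))  →  s(p(p(q(s(a)))))   [R2 at 1.1]
3. s(p(p(q(s(a)))))  →  s(p(p(p(a))))   [R3 at 1.1.1]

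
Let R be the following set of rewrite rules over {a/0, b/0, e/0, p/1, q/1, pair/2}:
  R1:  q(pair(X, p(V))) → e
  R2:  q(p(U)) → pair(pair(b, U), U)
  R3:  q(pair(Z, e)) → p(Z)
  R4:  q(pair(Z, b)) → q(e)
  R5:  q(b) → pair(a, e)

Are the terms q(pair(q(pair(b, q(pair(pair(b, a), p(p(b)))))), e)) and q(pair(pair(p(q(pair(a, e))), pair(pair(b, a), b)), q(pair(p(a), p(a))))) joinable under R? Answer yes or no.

no — NF(t₁) = p(p(b)), NF(t₂) = p(pair(p(p(a)), pair(pair(b, a), b)))

Reduce t₁ = q(pair(q(pair(b, q(pair(pair(b, a), p(p(b)))))), e)):
1. q(pair(q(pair(b, q(pair(pair(b, a), p(p(b)))))), e))  →  p(q(pair(b, q(pair(pair(b, a), p(p(b)))))))   [R3 at ε]
2. p(q(pair(b, q(pair(pair(b, a), p(p(b)))))))  →  p(q(pair(b, e)))   [R1 at 1.1.2]
3. p(q(pair(b, e)))  →  p(p(b))   [R3 at 1]

Reduce t₂ = q(pair(pair(p(q(pair(a, e))), pair(pair(b, a), b)), q(pair(p(a), p(a))))):
1. q(pair(pair(p(q(pair(a, e))), pair(pair(b, a), b)), q(pair(p(a), p(a)))))  →  q(pair(pair(p(p(a)), pair(pair(b, a), b)), q(pair(p(a), p(a)))))   [R3 at 1.1.1.1]
2. q(pair(pair(p(p(a)), pair(pair(b, a), b)), q(pair(p(a), p(a)))))  →  q(pair(pair(p(p(a)), pair(pair(b, a), b)), e))   [R1 at 1.2]
3. q(pair(pair(p(p(a)), pair(pair(b, a), b)), e))  →  p(pair(p(p(a)), pair(pair(b, a), b)))   [R3 at ε]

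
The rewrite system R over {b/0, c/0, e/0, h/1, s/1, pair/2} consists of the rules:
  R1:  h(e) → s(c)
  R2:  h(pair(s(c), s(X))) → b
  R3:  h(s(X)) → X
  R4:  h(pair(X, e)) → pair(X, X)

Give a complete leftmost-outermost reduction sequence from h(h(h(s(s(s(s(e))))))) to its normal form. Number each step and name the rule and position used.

1. h(h(h(s(s(s(s(e)))))))  →  h(h(s(s(s(e)))))   [R3 at 1.1]
2. h(h(s(s(s(e)))))  →  h(s(s(e)))   [R3 at 1]
3. h(s(s(e)))  →  s(e)   [R3 at ε]

s(e)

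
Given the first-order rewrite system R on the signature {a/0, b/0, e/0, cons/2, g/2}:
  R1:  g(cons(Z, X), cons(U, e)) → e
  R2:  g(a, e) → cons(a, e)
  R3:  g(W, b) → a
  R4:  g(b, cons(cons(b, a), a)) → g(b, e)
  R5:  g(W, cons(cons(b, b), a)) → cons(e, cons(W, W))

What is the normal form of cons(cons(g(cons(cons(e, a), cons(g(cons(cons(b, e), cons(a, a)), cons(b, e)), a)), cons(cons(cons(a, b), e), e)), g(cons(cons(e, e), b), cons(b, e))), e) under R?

cons(cons(e, e), e)

1. cons(cons(g(cons(cons(e, a), cons(g(cons(cons(b, e), cons(a, a)), cons(b, e)), a)), cons(cons(cons(a, b), e), e)), g(cons(cons(e, e), b), cons(b, e))), e)  →  cons(cons(e, g(cons(cons(e, e), b), cons(b, e))), e)   [R1 at 1.1]
2. cons(cons(e, g(cons(cons(e, e), b), cons(b, e))), e)  →  cons(cons(e, e), e)   [R1 at 1.2]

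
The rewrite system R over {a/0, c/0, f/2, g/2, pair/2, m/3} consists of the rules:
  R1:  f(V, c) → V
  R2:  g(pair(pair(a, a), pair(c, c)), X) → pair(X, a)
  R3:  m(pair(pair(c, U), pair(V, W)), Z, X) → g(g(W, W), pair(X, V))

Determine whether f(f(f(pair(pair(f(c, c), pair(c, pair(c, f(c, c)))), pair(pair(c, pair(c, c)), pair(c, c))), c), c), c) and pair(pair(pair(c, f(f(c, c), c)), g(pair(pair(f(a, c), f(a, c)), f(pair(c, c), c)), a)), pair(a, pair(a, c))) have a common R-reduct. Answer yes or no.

Reduce t₁ = f(f(f(pair(pair(f(c, c), pair(c, pair(c, f(c, c)))), pair(pair(c, pair(c, c)), pair(c, c))), c), c), c):
1. f(f(f(pair(pair(f(c, c), pair(c, pair(c, f(c, c)))), pair(pair(c, pair(c, c)), pair(c, c))), c), c), c)  →  f(f(pair(pair(f(c, c), pair(c, pair(c, f(c, c)))), pair(pair(c, pair(c, c)), pair(c, c))), c), c)   [R1 at ε]
2. f(f(pair(pair(f(c, c), pair(c, pair(c, f(c, c)))), pair(pair(c, pair(c, c)), pair(c, c))), c), c)  →  f(pair(pair(f(c, c), pair(c, pair(c, f(c, c)))), pair(pair(c, pair(c, c)), pair(c, c))), c)   [R1 at ε]
3. f(pair(pair(f(c, c), pair(c, pair(c, f(c, c)))), pair(pair(c, pair(c, c)), pair(c, c))), c)  →  pair(pair(f(c, c), pair(c, pair(c, f(c, c)))), pair(pair(c, pair(c, c)), pair(c, c)))   [R1 at ε]
4. pair(pair(f(c, c), pair(c, pair(c, f(c, c)))), pair(pair(c, pair(c, c)), pair(c, c)))  →  pair(pair(c, pair(c, pair(c, f(c, c)))), pair(pair(c, pair(c, c)), pair(c, c)))   [R1 at 1.1]
5. pair(pair(c, pair(c, pair(c, f(c, c)))), pair(pair(c, pair(c, c)), pair(c, c)))  →  pair(pair(c, pair(c, pair(c, c))), pair(pair(c, pair(c, c)), pair(c, c)))   [R1 at 1.2.2.2]

Reduce t₂ = pair(pair(pair(c, f(f(c, c), c)), g(pair(pair(f(a, c), f(a, c)), f(pair(c, c), c)), a)), pair(a, pair(a, c))):
1. pair(pair(pair(c, f(f(c, c), c)), g(pair(pair(f(a, c), f(a, c)), f(pair(c, c), c)), a)), pair(a, pair(a, c)))  →  pair(pair(pair(c, f(c, c)), g(pair(pair(f(a, c), f(a, c)), f(pair(c, c), c)), a)), pair(a, pair(a, c)))   [R1 at 1.1.2]
2. pair(pair(pair(c, f(c, c)), g(pair(pair(f(a, c), f(a, c)), f(pair(c, c), c)), a)), pair(a, pair(a, c)))  →  pair(pair(pair(c, c), g(pair(pair(f(a, c), f(a, c)), f(pair(c, c), c)), a)), pair(a, pair(a, c)))   [R1 at 1.1.2]
3. pair(pair(pair(c, c), g(pair(pair(f(a, c), f(a, c)), f(pair(c, c), c)), a)), pair(a, pair(a, c)))  →  pair(pair(pair(c, c), g(pair(pair(a, f(a, c)), f(pair(c, c), c)), a)), pair(a, pair(a, c)))   [R1 at 1.2.1.1.1]
4. pair(pair(pair(c, c), g(pair(pair(a, f(a, c)), f(pair(c, c), c)), a)), pair(a, pair(a, c)))  →  pair(pair(pair(c, c), g(pair(pair(a, a), f(pair(c, c), c)), a)), pair(a, pair(a, c)))   [R1 at 1.2.1.1.2]
5. pair(pair(pair(c, c), g(pair(pair(a, a), f(pair(c, c), c)), a)), pair(a, pair(a, c)))  →  pair(pair(pair(c, c), g(pair(pair(a, a), pair(c, c)), a)), pair(a, pair(a, c)))   [R1 at 1.2.1.2]
6. pair(pair(pair(c, c), g(pair(pair(a, a), pair(c, c)), a)), pair(a, pair(a, c)))  →  pair(pair(pair(c, c), pair(a, a)), pair(a, pair(a, c)))   [R2 at 1.2]

no — NF(t₁) = pair(pair(c, pair(c, pair(c, c))), pair(pair(c, pair(c, c)), pair(c, c))), NF(t₂) = pair(pair(pair(c, c), pair(a, a)), pair(a, pair(a, c)))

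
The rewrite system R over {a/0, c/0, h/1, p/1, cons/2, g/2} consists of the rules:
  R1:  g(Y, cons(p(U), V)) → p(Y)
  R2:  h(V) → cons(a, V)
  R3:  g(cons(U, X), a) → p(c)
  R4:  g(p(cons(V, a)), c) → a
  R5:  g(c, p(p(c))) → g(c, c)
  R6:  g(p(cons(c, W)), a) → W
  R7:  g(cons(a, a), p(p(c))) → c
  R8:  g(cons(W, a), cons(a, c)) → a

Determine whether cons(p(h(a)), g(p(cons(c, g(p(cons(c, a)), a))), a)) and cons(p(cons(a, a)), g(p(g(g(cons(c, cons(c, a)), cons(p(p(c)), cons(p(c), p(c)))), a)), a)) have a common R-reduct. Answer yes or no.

Reduce t₁ = cons(p(h(a)), g(p(cons(c, g(p(cons(c, a)), a))), a)):
1. cons(p(h(a)), g(p(cons(c, g(p(cons(c, a)), a))), a))  →  cons(p(cons(a, a)), g(p(cons(c, g(p(cons(c, a)), a))), a))   [R2 at 1.1]
2. cons(p(cons(a, a)), g(p(cons(c, g(p(cons(c, a)), a))), a))  →  cons(p(cons(a, a)), g(p(cons(c, a)), a))   [R6 at 2]
3. cons(p(cons(a, a)), g(p(cons(c, a)), a))  →  cons(p(cons(a, a)), a)   [R6 at 2]

Reduce t₂ = cons(p(cons(a, a)), g(p(g(g(cons(c, cons(c, a)), cons(p(p(c)), cons(p(c), p(c)))), a)), a)):
1. cons(p(cons(a, a)), g(p(g(g(cons(c, cons(c, a)), cons(p(p(c)), cons(p(c), p(c)))), a)), a))  →  cons(p(cons(a, a)), g(p(g(p(cons(c, cons(c, a))), a)), a))   [R1 at 2.1.1.1]
2. cons(p(cons(a, a)), g(p(g(p(cons(c, cons(c, a))), a)), a))  →  cons(p(cons(a, a)), g(p(cons(c, a)), a))   [R6 at 2.1.1]
3. cons(p(cons(a, a)), g(p(cons(c, a)), a))  →  cons(p(cons(a, a)), a)   [R6 at 2]

yes — NF(t₁) = cons(p(cons(a, a)), a), NF(t₂) = cons(p(cons(a, a)), a)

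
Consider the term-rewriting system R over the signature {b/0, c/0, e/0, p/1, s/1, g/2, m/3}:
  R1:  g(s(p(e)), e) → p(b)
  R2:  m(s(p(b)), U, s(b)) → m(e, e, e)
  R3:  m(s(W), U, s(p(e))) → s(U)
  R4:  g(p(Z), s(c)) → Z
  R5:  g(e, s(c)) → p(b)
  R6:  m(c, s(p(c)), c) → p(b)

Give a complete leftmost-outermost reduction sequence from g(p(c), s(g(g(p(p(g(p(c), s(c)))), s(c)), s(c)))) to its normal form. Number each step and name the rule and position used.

1. g(p(c), s(g(g(p(p(g(p(c), s(c)))), s(c)), s(c))))  →  g(p(c), s(g(p(g(p(c), s(c))), s(c))))   [R4 at 2.1.1]
2. g(p(c), s(g(p(g(p(c), s(c))), s(c))))  →  g(p(c), s(g(p(c), s(c))))   [R4 at 2.1]
3. g(p(c), s(g(p(c), s(c))))  →  g(p(c), s(c))   [R4 at 2.1]
4. g(p(c), s(c))  →  c   [R4 at ε]

c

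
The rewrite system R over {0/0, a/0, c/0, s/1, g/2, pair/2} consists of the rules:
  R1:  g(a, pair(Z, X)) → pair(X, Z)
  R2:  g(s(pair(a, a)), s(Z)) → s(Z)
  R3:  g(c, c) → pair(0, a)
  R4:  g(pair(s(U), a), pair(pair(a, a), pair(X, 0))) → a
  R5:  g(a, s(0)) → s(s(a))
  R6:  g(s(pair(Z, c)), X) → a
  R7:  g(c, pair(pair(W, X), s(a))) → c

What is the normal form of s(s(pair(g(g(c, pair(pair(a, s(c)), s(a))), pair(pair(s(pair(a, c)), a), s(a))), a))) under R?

s(s(pair(c, a)))

1. s(s(pair(g(g(c, pair(pair(a, s(c)), s(a))), pair(pair(s(pair(a, c)), a), s(a))), a)))  →  s(s(pair(g(c, pair(pair(s(pair(a, c)), a), s(a))), a)))   [R7 at 1.1.1.1]
2. s(s(pair(g(c, pair(pair(s(pair(a, c)), a), s(a))), a)))  →  s(s(pair(c, a)))   [R7 at 1.1.1]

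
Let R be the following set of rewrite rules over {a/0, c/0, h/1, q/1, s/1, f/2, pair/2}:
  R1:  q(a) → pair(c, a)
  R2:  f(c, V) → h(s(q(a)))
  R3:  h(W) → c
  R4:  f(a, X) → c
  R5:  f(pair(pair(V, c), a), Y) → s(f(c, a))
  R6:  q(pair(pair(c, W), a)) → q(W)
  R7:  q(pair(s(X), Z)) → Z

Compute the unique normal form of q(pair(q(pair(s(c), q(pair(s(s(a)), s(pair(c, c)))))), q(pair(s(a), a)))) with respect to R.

1. q(pair(q(pair(s(c), q(pair(s(s(a)), s(pair(c, c)))))), q(pair(s(a), a))))  →  q(pair(q(pair(s(s(a)), s(pair(c, c)))), q(pair(s(a), a))))   [R7 at 1.1]
2. q(pair(q(pair(s(s(a)), s(pair(c, c)))), q(pair(s(a), a))))  →  q(pair(s(pair(c, c)), q(pair(s(a), a))))   [R7 at 1.1]
3. q(pair(s(pair(c, c)), q(pair(s(a), a))))  →  q(pair(s(a), a))   [R7 at ε]
4. q(pair(s(a), a))  →  a   [R7 at ε]

a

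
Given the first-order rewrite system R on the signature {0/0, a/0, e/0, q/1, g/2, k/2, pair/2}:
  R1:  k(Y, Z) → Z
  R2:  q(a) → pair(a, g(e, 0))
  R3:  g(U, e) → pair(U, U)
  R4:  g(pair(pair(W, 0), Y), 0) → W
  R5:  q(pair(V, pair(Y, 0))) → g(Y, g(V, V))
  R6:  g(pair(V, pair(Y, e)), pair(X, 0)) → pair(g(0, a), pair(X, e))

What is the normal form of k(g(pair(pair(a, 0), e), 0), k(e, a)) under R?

a

1. k(g(pair(pair(a, 0), e), 0), k(e, a))  →  k(e, a)   [R1 at ε]
2. k(e, a)  →  a   [R1 at ε]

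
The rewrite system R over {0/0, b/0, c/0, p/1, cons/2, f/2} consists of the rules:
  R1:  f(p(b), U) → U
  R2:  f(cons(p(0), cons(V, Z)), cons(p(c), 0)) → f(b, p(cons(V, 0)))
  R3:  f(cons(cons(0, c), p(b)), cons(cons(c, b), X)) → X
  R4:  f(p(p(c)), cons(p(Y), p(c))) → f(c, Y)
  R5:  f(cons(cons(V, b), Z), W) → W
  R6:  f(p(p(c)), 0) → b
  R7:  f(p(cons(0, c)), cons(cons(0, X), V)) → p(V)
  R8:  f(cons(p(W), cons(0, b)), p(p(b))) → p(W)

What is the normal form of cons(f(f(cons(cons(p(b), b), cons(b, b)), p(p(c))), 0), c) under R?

cons(b, c)

1. cons(f(f(cons(cons(p(b), b), cons(b, b)), p(p(c))), 0), c)  →  cons(f(p(p(c)), 0), c)   [R5 at 1.1]
2. cons(f(p(p(c)), 0), c)  →  cons(b, c)   [R6 at 1]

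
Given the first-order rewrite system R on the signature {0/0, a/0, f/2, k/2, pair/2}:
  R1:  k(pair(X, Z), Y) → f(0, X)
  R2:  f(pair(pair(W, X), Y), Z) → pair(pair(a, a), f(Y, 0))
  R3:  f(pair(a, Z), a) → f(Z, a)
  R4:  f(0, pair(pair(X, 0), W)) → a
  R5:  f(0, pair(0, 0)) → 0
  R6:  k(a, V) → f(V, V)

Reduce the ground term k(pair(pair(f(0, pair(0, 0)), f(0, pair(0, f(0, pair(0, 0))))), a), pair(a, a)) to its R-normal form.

1. k(pair(pair(f(0, pair(0, 0)), f(0, pair(0, f(0, pair(0, 0))))), a), pair(a, a))  →  f(0, pair(f(0, pair(0, 0)), f(0, pair(0, f(0, pair(0, 0))))))   [R1 at ε]
2. f(0, pair(f(0, pair(0, 0)), f(0, pair(0, f(0, pair(0, 0))))))  →  f(0, pair(0, f(0, pair(0, f(0, pair(0, 0))))))   [R5 at 2.1]
3. f(0, pair(0, f(0, pair(0, f(0, pair(0, 0))))))  →  f(0, pair(0, f(0, pair(0, 0))))   [R5 at 2.2.2.2]
4. f(0, pair(0, f(0, pair(0, 0))))  →  f(0, pair(0, 0))   [R5 at 2.2]
5. f(0, pair(0, 0))  →  0   [R5 at ε]

0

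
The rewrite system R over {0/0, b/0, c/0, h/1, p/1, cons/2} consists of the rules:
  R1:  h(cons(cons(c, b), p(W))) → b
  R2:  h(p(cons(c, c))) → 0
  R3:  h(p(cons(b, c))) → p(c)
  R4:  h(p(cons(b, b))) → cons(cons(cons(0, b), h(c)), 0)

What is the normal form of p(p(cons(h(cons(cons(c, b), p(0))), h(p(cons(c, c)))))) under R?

1. p(p(cons(h(cons(cons(c, b), p(0))), h(p(cons(c, c))))))  →  p(p(cons(b, h(p(cons(c, c))))))   [R1 at 1.1.1]
2. p(p(cons(b, h(p(cons(c, c))))))  →  p(p(cons(b, 0)))   [R2 at 1.1.2]

p(p(cons(b, 0)))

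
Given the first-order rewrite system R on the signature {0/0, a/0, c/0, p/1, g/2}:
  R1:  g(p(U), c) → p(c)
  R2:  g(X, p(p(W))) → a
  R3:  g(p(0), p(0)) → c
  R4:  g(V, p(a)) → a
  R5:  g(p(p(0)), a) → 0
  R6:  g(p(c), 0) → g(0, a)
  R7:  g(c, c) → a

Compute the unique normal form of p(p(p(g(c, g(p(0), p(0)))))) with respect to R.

1. p(p(p(g(c, g(p(0), p(0))))))  →  p(p(p(g(c, c))))   [R3 at 1.1.1.2]
2. p(p(p(g(c, c))))  →  p(p(p(a)))   [R7 at 1.1.1]

p(p(p(a)))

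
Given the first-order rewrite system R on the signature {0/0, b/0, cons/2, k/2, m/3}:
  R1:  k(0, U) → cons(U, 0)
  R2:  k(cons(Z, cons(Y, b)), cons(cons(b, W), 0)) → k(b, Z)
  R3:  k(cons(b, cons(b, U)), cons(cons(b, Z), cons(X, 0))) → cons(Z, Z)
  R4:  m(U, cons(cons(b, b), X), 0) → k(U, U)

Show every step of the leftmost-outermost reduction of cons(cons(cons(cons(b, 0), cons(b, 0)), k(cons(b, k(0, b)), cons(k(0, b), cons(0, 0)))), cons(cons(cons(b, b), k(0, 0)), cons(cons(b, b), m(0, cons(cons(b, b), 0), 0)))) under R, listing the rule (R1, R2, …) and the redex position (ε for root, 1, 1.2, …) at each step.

cons(cons(cons(cons(b, 0), cons(b, 0)), cons(0, 0)), cons(cons(cons(b, b), cons(0, 0)), cons(cons(b, b), cons(0, 0))))

1. cons(cons(cons(cons(b, 0), cons(b, 0)), k(cons(b, k(0, b)), cons(k(0, b), cons(0, 0)))), cons(cons(cons(b, b), k(0, 0)), cons(cons(b, b), m(0, cons(cons(b, b), 0), 0))))  →  cons(cons(cons(cons(b, 0), cons(b, 0)), k(cons(b, cons(b, 0)), cons(k(0, b), cons(0, 0)))), cons(cons(cons(b, b), k(0, 0)), cons(cons(b, b), m(0, cons(cons(b, b), 0), 0))))   [R1 at 1.2.1.2]
2. cons(cons(cons(cons(b, 0), cons(b, 0)), k(cons(b, cons(b, 0)), cons(k(0, b), cons(0, 0)))), cons(cons(cons(b, b), k(0, 0)), cons(cons(b, b), m(0, cons(cons(b, b), 0), 0))))  →  cons(cons(cons(cons(b, 0), cons(b, 0)), k(cons(b, cons(b, 0)), cons(cons(b, 0), cons(0, 0)))), cons(cons(cons(b, b), k(0, 0)), cons(cons(b, b), m(0, cons(cons(b, b), 0), 0))))   [R1 at 1.2.2.1]
3. cons(cons(cons(cons(b, 0), cons(b, 0)), k(cons(b, cons(b, 0)), cons(cons(b, 0), cons(0, 0)))), cons(cons(cons(b, b), k(0, 0)), cons(cons(b, b), m(0, cons(cons(b, b), 0), 0))))  →  cons(cons(cons(cons(b, 0), cons(b, 0)), cons(0, 0)), cons(cons(cons(b, b), k(0, 0)), cons(cons(b, b), m(0, cons(cons(b, b), 0), 0))))   [R3 at 1.2]
4. cons(cons(cons(cons(b, 0), cons(b, 0)), cons(0, 0)), cons(cons(cons(b, b), k(0, 0)), cons(cons(b, b), m(0, cons(cons(b, b), 0), 0))))  →  cons(cons(cons(cons(b, 0), cons(b, 0)), cons(0, 0)), cons(cons(cons(b, b), cons(0, 0)), cons(cons(b, b), m(0, cons(cons(b, b), 0), 0))))   [R1 at 2.1.2]
5. cons(cons(cons(cons(b, 0), cons(b, 0)), cons(0, 0)), cons(cons(cons(b, b), cons(0, 0)), cons(cons(b, b), m(0, cons(cons(b, b), 0), 0))))  →  cons(cons(cons(cons(b, 0), cons(b, 0)), cons(0, 0)), cons(cons(cons(b, b), cons(0, 0)), cons(cons(b, b), k(0, 0))))   [R4 at 2.2.2]
6. cons(cons(cons(cons(b, 0), cons(b, 0)), cons(0, 0)), cons(cons(cons(b, b), cons(0, 0)), cons(cons(b, b), k(0, 0))))  →  cons(cons(cons(cons(b, 0), cons(b, 0)), cons(0, 0)), cons(cons(cons(b, b), cons(0, 0)), cons(cons(b, b), cons(0, 0))))   [R1 at 2.2.2]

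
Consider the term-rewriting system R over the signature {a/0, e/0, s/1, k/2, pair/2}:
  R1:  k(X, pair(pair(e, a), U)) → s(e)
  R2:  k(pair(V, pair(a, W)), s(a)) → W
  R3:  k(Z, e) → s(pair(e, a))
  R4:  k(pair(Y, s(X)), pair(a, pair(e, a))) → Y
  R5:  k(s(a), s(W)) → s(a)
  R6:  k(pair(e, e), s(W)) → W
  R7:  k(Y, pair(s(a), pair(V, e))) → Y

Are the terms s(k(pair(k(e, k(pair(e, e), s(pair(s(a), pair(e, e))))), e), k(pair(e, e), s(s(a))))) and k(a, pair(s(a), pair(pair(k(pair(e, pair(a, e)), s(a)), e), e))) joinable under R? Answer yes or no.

Reduce t₁ = s(k(pair(k(e, k(pair(e, e), s(pair(s(a), pair(e, e))))), e), k(pair(e, e), s(s(a))))):
1. s(k(pair(k(e, k(pair(e, e), s(pair(s(a), pair(e, e))))), e), k(pair(e, e), s(s(a)))))  →  s(k(pair(k(e, pair(s(a), pair(e, e))), e), k(pair(e, e), s(s(a)))))   [R6 at 1.1.1.2]
2. s(k(pair(k(e, pair(s(a), pair(e, e))), e), k(pair(e, e), s(s(a)))))  →  s(k(pair(e, e), k(pair(e, e), s(s(a)))))   [R7 at 1.1.1]
3. s(k(pair(e, e), k(pair(e, e), s(s(a)))))  →  s(k(pair(e, e), s(a)))   [R6 at 1.2]
4. s(k(pair(e, e), s(a)))  →  s(a)   [R6 at 1]

Reduce t₂ = k(a, pair(s(a), pair(pair(k(pair(e, pair(a, e)), s(a)), e), e))):
1. k(a, pair(s(a), pair(pair(k(pair(e, pair(a, e)), s(a)), e), e)))  →  a   [R7 at ε]

no — NF(t₁) = s(a), NF(t₂) = a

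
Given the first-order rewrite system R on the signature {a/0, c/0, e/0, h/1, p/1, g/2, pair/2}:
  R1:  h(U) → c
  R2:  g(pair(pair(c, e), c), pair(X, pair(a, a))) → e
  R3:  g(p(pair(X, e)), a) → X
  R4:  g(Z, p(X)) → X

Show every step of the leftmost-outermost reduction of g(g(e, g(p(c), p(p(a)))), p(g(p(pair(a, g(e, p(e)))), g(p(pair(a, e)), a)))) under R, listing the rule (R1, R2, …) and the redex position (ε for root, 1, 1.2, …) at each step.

1. g(g(e, g(p(c), p(p(a)))), p(g(p(pair(a, g(e, p(e)))), g(p(pair(a, e)), a))))  →  g(p(pair(a, g(e, p(e)))), g(p(pair(a, e)), a))   [R4 at ε]
2. g(p(pair(a, g(e, p(e)))), g(p(pair(a, e)), a))  →  g(p(pair(a, e)), g(p(pair(a, e)), a))   [R4 at 1.1.2]
3. g(p(pair(a, e)), g(p(pair(a, e)), a))  →  g(p(pair(a, e)), a)   [R3 at 2]
4. g(p(pair(a, e)), a)  →  a   [R3 at ε]

a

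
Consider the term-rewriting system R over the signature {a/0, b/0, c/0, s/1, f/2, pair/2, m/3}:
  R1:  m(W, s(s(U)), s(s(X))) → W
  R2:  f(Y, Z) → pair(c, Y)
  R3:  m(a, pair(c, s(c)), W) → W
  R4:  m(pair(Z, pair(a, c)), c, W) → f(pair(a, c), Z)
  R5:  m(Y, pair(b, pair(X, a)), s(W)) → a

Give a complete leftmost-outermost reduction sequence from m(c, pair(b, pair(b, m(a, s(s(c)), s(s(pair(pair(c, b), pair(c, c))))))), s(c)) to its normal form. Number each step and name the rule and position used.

a

1. m(c, pair(b, pair(b, m(a, s(s(c)), s(s(pair(pair(c, b), pair(c, c))))))), s(c))  →  m(c, pair(b, pair(b, a)), s(c))   [R1 at 2.2.2]
2. m(c, pair(b, pair(b, a)), s(c))  →  a   [R5 at ε]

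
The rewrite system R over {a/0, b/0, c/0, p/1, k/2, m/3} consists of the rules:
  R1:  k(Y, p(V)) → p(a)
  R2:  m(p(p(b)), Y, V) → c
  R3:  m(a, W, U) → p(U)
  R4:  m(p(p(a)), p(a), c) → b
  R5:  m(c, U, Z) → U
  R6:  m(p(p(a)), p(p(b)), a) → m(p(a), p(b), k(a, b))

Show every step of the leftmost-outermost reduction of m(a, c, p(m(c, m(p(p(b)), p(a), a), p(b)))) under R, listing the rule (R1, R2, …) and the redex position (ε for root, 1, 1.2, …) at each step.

p(p(c))

1. m(a, c, p(m(c, m(p(p(b)), p(a), a), p(b))))  →  p(p(m(c, m(p(p(b)), p(a), a), p(b))))   [R3 at ε]
2. p(p(m(c, m(p(p(b)), p(a), a), p(b))))  →  p(p(m(p(p(b)), p(a), a)))   [R5 at 1.1]
3. p(p(m(p(p(b)), p(a), a)))  →  p(p(c))   [R2 at 1.1]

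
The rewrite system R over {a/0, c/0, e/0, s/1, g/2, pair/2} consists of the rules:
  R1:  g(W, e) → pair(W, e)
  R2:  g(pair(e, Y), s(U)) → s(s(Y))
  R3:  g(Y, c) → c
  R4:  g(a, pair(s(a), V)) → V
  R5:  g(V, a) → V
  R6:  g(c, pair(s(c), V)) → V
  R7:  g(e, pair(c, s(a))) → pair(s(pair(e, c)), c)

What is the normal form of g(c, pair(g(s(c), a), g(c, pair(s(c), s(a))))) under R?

1. g(c, pair(g(s(c), a), g(c, pair(s(c), s(a)))))  →  g(c, pair(s(c), g(c, pair(s(c), s(a)))))   [R5 at 2.1]
2. g(c, pair(s(c), g(c, pair(s(c), s(a)))))  →  g(c, pair(s(c), s(a)))   [R6 at ε]
3. g(c, pair(s(c), s(a)))  →  s(a)   [R6 at ε]

s(a)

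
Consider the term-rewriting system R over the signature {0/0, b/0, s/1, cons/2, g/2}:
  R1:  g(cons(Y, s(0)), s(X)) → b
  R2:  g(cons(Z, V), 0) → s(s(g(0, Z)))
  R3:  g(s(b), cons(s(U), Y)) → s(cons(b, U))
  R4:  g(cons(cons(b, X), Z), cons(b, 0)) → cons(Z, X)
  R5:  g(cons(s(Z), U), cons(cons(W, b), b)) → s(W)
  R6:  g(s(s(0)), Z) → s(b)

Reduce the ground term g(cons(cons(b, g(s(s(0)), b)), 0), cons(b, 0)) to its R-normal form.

1. g(cons(cons(b, g(s(s(0)), b)), 0), cons(b, 0))  →  cons(0, g(s(s(0)), b))   [R4 at ε]
2. cons(0, g(s(s(0)), b))  →  cons(0, s(b))   [R6 at 2]

cons(0, s(b))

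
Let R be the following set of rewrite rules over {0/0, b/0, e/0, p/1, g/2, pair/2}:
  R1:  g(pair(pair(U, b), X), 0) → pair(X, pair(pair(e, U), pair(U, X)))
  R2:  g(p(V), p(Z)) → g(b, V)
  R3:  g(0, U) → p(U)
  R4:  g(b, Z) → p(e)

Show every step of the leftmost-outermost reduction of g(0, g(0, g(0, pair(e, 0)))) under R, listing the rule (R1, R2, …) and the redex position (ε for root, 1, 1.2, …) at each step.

p(p(p(pair(e, 0))))

1. g(0, g(0, g(0, pair(e, 0))))  →  p(g(0, g(0, pair(e, 0))))   [R3 at ε]
2. p(g(0, g(0, pair(e, 0))))  →  p(p(g(0, pair(e, 0))))   [R3 at 1]
3. p(p(g(0, pair(e, 0))))  →  p(p(p(pair(e, 0))))   [R3 at 1.1]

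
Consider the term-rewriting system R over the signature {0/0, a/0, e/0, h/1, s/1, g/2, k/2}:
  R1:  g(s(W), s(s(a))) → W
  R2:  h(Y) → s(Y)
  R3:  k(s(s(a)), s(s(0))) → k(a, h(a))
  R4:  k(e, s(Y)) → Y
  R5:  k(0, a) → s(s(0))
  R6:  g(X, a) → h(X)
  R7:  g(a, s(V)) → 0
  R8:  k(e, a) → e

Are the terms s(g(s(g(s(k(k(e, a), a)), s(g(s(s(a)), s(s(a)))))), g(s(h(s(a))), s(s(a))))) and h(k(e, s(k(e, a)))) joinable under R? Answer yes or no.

Reduce t₁ = s(g(s(g(s(k(k(e, a), a)), s(g(s(s(a)), s(s(a)))))), g(s(h(s(a))), s(s(a))))):
1. s(g(s(g(s(k(k(e, a), a)), s(g(s(s(a)), s(s(a)))))), g(s(h(s(a))), s(s(a)))))  →  s(g(s(g(s(k(e, a)), s(g(s(s(a)), s(s(a)))))), g(s(h(s(a))), s(s(a)))))   [R8 at 1.1.1.1.1.1]
2. s(g(s(g(s(k(e, a)), s(g(s(s(a)), s(s(a)))))), g(s(h(s(a))), s(s(a)))))  →  s(g(s(g(s(e), s(g(s(s(a)), s(s(a)))))), g(s(h(s(a))), s(s(a)))))   [R8 at 1.1.1.1.1]
3. s(g(s(g(s(e), s(g(s(s(a)), s(s(a)))))), g(s(h(s(a))), s(s(a)))))  →  s(g(s(g(s(e), s(s(a)))), g(s(h(s(a))), s(s(a)))))   [R1 at 1.1.1.2.1]
4. s(g(s(g(s(e), s(s(a)))), g(s(h(s(a))), s(s(a)))))  →  s(g(s(e), g(s(h(s(a))), s(s(a)))))   [R1 at 1.1.1]
5. s(g(s(e), g(s(h(s(a))), s(s(a)))))  →  s(g(s(e), h(s(a))))   [R1 at 1.2]
6. s(g(s(e), h(s(a))))  →  s(g(s(e), s(s(a))))   [R2 at 1.2]
7. s(g(s(e), s(s(a))))  →  s(e)   [R1 at 1]

Reduce t₂ = h(k(e, s(k(e, a)))):
1. h(k(e, s(k(e, a))))  →  s(k(e, s(k(e, a))))   [R2 at ε]
2. s(k(e, s(k(e, a))))  →  s(k(e, a))   [R4 at 1]
3. s(k(e, a))  →  s(e)   [R8 at 1]

yes — NF(t₁) = s(e), NF(t₂) = s(e)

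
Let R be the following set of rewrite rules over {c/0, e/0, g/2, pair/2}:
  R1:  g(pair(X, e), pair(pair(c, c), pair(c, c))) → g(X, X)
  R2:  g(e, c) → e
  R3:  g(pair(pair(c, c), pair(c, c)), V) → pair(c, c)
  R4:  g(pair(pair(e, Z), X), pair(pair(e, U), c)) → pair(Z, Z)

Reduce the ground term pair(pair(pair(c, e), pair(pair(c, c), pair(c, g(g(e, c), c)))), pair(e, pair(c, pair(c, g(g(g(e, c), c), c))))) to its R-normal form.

1. pair(pair(pair(c, e), pair(pair(c, c), pair(c, g(g(e, c), c)))), pair(e, pair(c, pair(c, g(g(g(e, c), c), c)))))  →  pair(pair(pair(c, e), pair(pair(c, c), pair(c, g(e, c)))), pair(e, pair(c, pair(c, g(g(g(e, c), c), c)))))   [R2 at 1.2.2.2.1]
2. pair(pair(pair(c, e), pair(pair(c, c), pair(c, g(e, c)))), pair(e, pair(c, pair(c, g(g(g(e, c), c), c)))))  →  pair(pair(pair(c, e), pair(pair(c, c), pair(c, e))), pair(e, pair(c, pair(c, g(g(g(e, c), c), c)))))   [R2 at 1.2.2.2]
3. pair(pair(pair(c, e), pair(pair(c, c), pair(c, e))), pair(e, pair(c, pair(c, g(g(g(e, c), c), c)))))  →  pair(pair(pair(c, e), pair(pair(c, c), pair(c, e))), pair(e, pair(c, pair(c, g(g(e, c), c)))))   [R2 at 2.2.2.2.1.1]
4. pair(pair(pair(c, e), pair(pair(c, c), pair(c, e))), pair(e, pair(c, pair(c, g(g(e, c), c)))))  →  pair(pair(pair(c, e), pair(pair(c, c), pair(c, e))), pair(e, pair(c, pair(c, g(e, c)))))   [R2 at 2.2.2.2.1]
5. pair(pair(pair(c, e), pair(pair(c, c), pair(c, e))), pair(e, pair(c, pair(c, g(e, c)))))  →  pair(pair(pair(c, e), pair(pair(c, c), pair(c, e))), pair(e, pair(c, pair(c, e))))   [R2 at 2.2.2.2]

pair(pair(pair(c, e), pair(pair(c, c), pair(c, e))), pair(e, pair(c, pair(c, e))))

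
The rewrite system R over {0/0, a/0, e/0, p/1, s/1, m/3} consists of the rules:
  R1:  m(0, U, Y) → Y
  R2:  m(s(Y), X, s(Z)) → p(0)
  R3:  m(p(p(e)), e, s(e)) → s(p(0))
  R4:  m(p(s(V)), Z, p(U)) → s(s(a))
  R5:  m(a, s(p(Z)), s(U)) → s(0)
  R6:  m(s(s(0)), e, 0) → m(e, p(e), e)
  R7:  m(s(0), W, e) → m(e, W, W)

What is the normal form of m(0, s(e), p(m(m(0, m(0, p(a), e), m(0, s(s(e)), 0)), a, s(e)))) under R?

1. m(0, s(e), p(m(m(0, m(0, p(a), e), m(0, s(s(e)), 0)), a, s(e))))  →  p(m(m(0, m(0, p(a), e), m(0, s(s(e)), 0)), a, s(e)))   [R1 at ε]
2. p(m(m(0, m(0, p(a), e), m(0, s(s(e)), 0)), a, s(e)))  →  p(m(m(0, s(s(e)), 0), a, s(e)))   [R1 at 1.1]
3. p(m(m(0, s(s(e)), 0), a, s(e)))  →  p(m(0, a, s(e)))   [R1 at 1.1]
4. p(m(0, a, s(e)))  →  p(s(e))   [R1 at 1]

p(s(e))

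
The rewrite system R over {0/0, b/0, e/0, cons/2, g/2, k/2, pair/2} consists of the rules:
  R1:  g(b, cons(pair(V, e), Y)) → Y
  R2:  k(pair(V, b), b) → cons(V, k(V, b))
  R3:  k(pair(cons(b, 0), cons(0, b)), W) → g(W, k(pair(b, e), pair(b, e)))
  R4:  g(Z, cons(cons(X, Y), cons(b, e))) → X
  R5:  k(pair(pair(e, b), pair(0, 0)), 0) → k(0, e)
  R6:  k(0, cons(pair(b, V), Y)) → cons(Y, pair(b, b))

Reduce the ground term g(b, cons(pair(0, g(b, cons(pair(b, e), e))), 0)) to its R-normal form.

1. g(b, cons(pair(0, g(b, cons(pair(b, e), e))), 0))  →  g(b, cons(pair(0, e), 0))   [R1 at 2.1.2]
2. g(b, cons(pair(0, e), 0))  →  0   [R1 at ε]

0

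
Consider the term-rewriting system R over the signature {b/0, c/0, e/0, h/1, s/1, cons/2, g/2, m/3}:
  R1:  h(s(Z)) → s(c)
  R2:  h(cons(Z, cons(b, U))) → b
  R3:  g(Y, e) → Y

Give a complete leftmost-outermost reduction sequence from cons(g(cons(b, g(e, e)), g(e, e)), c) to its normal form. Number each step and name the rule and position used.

1. cons(g(cons(b, g(e, e)), g(e, e)), c)  →  cons(g(cons(b, e), g(e, e)), c)   [R3 at 1.1.2]
2. cons(g(cons(b, e), g(e, e)), c)  →  cons(g(cons(b, e), e), c)   [R3 at 1.2]
3. cons(g(cons(b, e), e), c)  →  cons(cons(b, e), c)   [R3 at 1]

cons(cons(b, e), c)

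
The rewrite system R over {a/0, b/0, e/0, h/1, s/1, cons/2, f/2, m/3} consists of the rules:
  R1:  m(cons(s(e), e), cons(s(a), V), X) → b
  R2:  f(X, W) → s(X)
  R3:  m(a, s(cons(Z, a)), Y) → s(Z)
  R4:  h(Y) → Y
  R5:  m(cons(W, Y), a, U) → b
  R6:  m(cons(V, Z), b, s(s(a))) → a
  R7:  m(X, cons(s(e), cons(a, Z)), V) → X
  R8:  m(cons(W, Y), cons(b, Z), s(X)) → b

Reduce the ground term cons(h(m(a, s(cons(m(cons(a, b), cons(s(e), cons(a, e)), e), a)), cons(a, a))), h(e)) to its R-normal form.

1. cons(h(m(a, s(cons(m(cons(a, b), cons(s(e), cons(a, e)), e), a)), cons(a, a))), h(e))  →  cons(m(a, s(cons(m(cons(a, b), cons(s(e), cons(a, e)), e), a)), cons(a, a)), h(e))   [R4 at 1]
2. cons(m(a, s(cons(m(cons(a, b), cons(s(e), cons(a, e)), e), a)), cons(a, a)), h(e))  →  cons(s(m(cons(a, b), cons(s(e), cons(a, e)), e)), h(e))   [R3 at 1]
3. cons(s(m(cons(a, b), cons(s(e), cons(a, e)), e)), h(e))  →  cons(s(cons(a, b)), h(e))   [R7 at 1.1]
4. cons(s(cons(a, b)), h(e))  →  cons(s(cons(a, b)), e)   [R4 at 2]

cons(s(cons(a, b)), e)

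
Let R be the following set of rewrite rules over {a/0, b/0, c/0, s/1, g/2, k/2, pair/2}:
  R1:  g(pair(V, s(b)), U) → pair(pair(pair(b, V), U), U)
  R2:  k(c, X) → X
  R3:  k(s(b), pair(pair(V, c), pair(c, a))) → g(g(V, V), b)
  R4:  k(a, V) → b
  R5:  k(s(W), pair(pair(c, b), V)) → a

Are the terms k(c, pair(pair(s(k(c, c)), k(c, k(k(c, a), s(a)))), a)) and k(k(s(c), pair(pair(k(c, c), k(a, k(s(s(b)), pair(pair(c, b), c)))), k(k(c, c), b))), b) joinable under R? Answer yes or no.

no — NF(t₁) = pair(pair(s(c), b), a), NF(t₂) = b

Reduce t₁ = k(c, pair(pair(s(k(c, c)), k(c, k(k(c, a), s(a)))), a)):
1. k(c, pair(pair(s(k(c, c)), k(c, k(k(c, a), s(a)))), a))  →  pair(pair(s(k(c, c)), k(c, k(k(c, a), s(a)))), a)   [R2 at ε]
2. pair(pair(s(k(c, c)), k(c, k(k(c, a), s(a)))), a)  →  pair(pair(s(c), k(c, k(k(c, a), s(a)))), a)   [R2 at 1.1.1]
3. pair(pair(s(c), k(c, k(k(c, a), s(a)))), a)  →  pair(pair(s(c), k(k(c, a), s(a))), a)   [R2 at 1.2]
4. pair(pair(s(c), k(k(c, a), s(a))), a)  →  pair(pair(s(c), k(a, s(a))), a)   [R2 at 1.2.1]
5. pair(pair(s(c), k(a, s(a))), a)  →  pair(pair(s(c), b), a)   [R4 at 1.2]

Reduce t₂ = k(k(s(c), pair(pair(k(c, c), k(a, k(s(s(b)), pair(pair(c, b), c)))), k(k(c, c), b))), b):
1. k(k(s(c), pair(pair(k(c, c), k(a, k(s(s(b)), pair(pair(c, b), c)))), k(k(c, c), b))), b)  →  k(k(s(c), pair(pair(c, k(a, k(s(s(b)), pair(pair(c, b), c)))), k(k(c, c), b))), b)   [R2 at 1.2.1.1]
2. k(k(s(c), pair(pair(c, k(a, k(s(s(b)), pair(pair(c, b), c)))), k(k(c, c), b))), b)  →  k(k(s(c), pair(pair(c, b), k(k(c, c), b))), b)   [R4 at 1.2.1.2]
3. k(k(s(c), pair(pair(c, b), k(k(c, c), b))), b)  →  k(a, b)   [R5 at 1]
4. k(a, b)  →  b   [R4 at ε]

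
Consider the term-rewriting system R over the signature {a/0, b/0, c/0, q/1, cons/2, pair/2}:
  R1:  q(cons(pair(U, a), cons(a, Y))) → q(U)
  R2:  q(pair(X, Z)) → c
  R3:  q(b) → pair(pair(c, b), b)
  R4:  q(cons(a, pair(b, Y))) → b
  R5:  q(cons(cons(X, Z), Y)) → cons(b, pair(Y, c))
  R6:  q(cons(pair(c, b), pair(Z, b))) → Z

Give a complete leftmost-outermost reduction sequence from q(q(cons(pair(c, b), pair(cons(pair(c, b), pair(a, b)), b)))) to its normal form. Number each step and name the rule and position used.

a

1. q(q(cons(pair(c, b), pair(cons(pair(c, b), pair(a, b)), b))))  →  q(cons(pair(c, b), pair(a, b)))   [R6 at 1]
2. q(cons(pair(c, b), pair(a, b)))  →  a   [R6 at ε]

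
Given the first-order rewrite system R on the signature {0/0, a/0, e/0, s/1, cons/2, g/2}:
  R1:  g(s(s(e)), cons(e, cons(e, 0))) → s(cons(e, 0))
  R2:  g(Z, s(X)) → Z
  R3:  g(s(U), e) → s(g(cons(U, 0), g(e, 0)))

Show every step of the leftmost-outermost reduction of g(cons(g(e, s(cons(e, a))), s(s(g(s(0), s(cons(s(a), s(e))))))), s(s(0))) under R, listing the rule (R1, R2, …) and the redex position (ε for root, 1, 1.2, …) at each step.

1. g(cons(g(e, s(cons(e, a))), s(s(g(s(0), s(cons(s(a), s(e))))))), s(s(0)))  →  cons(g(e, s(cons(e, a))), s(s(g(s(0), s(cons(s(a), s(e)))))))   [R2 at ε]
2. cons(g(e, s(cons(e, a))), s(s(g(s(0), s(cons(s(a), s(e)))))))  →  cons(e, s(s(g(s(0), s(cons(s(a), s(e)))))))   [R2 at 1]
3. cons(e, s(s(g(s(0), s(cons(s(a), s(e)))))))  →  cons(e, s(s(s(0))))   [R2 at 2.1.1]

cons(e, s(s(s(0))))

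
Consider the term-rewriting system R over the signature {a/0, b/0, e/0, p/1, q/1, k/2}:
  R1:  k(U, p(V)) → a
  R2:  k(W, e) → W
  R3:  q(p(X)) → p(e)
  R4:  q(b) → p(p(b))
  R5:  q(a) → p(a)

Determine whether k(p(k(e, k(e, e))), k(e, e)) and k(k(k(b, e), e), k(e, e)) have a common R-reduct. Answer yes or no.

Reduce t₁ = k(p(k(e, k(e, e))), k(e, e)):
1. k(p(k(e, k(e, e))), k(e, e))  →  k(p(k(e, e)), k(e, e))   [R2 at 1.1.2]
2. k(p(k(e, e)), k(e, e))  →  k(p(e), k(e, e))   [R2 at 1.1]
3. k(p(e), k(e, e))  →  k(p(e), e)   [R2 at 2]
4. k(p(e), e)  →  p(e)   [R2 at ε]

Reduce t₂ = k(k(k(b, e), e), k(e, e)):
1. k(k(k(b, e), e), k(e, e))  →  k(k(b, e), k(e, e))   [R2 at 1]
2. k(k(b, e), k(e, e))  →  k(b, k(e, e))   [R2 at 1]
3. k(b, k(e, e))  →  k(b, e)   [R2 at 2]
4. k(b, e)  →  b   [R2 at ε]

no — NF(t₁) = p(e), NF(t₂) = b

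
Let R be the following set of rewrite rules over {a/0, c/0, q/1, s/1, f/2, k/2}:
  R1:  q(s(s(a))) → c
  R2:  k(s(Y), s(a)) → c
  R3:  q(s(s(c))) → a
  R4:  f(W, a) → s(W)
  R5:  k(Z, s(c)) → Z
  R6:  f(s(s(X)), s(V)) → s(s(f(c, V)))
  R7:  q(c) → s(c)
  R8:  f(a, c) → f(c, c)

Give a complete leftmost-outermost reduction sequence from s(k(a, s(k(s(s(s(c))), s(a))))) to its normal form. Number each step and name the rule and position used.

s(a)

1. s(k(a, s(k(s(s(s(c))), s(a)))))  →  s(k(a, s(c)))   [R2 at 1.2.1]
2. s(k(a, s(c)))  →  s(a)   [R5 at 1]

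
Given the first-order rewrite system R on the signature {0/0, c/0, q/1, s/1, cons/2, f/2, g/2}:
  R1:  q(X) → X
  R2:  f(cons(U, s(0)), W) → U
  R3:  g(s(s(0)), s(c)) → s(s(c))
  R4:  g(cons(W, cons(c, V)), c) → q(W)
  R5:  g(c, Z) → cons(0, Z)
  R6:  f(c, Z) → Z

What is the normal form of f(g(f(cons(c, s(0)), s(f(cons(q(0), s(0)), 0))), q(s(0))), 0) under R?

0

1. f(g(f(cons(c, s(0)), s(f(cons(q(0), s(0)), 0))), q(s(0))), 0)  →  f(g(c, q(s(0))), 0)   [R2 at 1.1]
2. f(g(c, q(s(0))), 0)  →  f(cons(0, q(s(0))), 0)   [R5 at 1]
3. f(cons(0, q(s(0))), 0)  →  f(cons(0, s(0)), 0)   [R1 at 1.2]
4. f(cons(0, s(0)), 0)  →  0   [R2 at ε]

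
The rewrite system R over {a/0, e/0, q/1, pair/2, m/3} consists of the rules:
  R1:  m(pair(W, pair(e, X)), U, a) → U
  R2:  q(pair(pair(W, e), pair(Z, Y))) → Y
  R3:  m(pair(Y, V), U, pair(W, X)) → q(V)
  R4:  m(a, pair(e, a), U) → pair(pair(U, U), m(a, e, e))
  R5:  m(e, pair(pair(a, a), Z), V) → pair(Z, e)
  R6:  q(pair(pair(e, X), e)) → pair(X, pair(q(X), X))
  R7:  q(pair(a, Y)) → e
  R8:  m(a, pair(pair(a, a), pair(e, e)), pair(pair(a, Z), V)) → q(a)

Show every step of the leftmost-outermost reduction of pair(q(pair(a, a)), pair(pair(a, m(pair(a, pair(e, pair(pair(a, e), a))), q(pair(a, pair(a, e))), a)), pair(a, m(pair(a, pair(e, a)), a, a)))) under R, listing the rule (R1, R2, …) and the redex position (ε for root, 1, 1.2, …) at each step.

1. pair(q(pair(a, a)), pair(pair(a, m(pair(a, pair(e, pair(pair(a, e), a))), q(pair(a, pair(a, e))), a)), pair(a, m(pair(a, pair(e, a)), a, a))))  →  pair(e, pair(pair(a, m(pair(a, pair(e, pair(pair(a, e), a))), q(pair(a, pair(a, e))), a)), pair(a, m(pair(a, pair(e, a)), a, a))))   [R7 at 1]
2. pair(e, pair(pair(a, m(pair(a, pair(e, pair(pair(a, e), a))), q(pair(a, pair(a, e))), a)), pair(a, m(pair(a, pair(e, a)), a, a))))  →  pair(e, pair(pair(a, q(pair(a, pair(a, e)))), pair(a, m(pair(a, pair(e, a)), a, a))))   [R1 at 2.1.2]
3. pair(e, pair(pair(a, q(pair(a, pair(a, e)))), pair(a, m(pair(a, pair(e, a)), a, a))))  →  pair(e, pair(pair(a, e), pair(a, m(pair(a, pair(e, a)), a, a))))   [R7 at 2.1.2]
4. pair(e, pair(pair(a, e), pair(a, m(pair(a, pair(e, a)), a, a))))  →  pair(e, pair(pair(a, e), pair(a, a)))   [R1 at 2.2.2]

pair(e, pair(pair(a, e), pair(a, a)))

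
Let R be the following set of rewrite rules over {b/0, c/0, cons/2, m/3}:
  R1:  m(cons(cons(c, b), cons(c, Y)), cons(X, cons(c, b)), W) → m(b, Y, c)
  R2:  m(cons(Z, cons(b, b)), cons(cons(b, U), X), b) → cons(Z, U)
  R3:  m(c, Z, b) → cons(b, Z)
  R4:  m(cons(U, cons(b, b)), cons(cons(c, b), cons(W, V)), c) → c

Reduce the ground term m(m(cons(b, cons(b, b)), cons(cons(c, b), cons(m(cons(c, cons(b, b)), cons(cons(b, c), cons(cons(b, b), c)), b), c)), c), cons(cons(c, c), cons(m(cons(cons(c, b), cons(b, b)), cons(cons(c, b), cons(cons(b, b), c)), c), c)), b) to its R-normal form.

1. m(m(cons(b, cons(b, b)), cons(cons(c, b), cons(m(cons(c, cons(b, b)), cons(cons(b, c), cons(cons(b, b), c)), b), c)), c), cons(cons(c, c), cons(m(cons(cons(c, b), cons(b, b)), cons(cons(c, b), cons(cons(b, b), c)), c), c)), b)  →  m(c, cons(cons(c, c), cons(m(cons(cons(c, b), cons(b, b)), cons(cons(c, b), cons(cons(b, b), c)), c), c)), b)   [R4 at 1]
2. m(c, cons(cons(c, c), cons(m(cons(cons(c, b), cons(b, b)), cons(cons(c, b), cons(cons(b, b), c)), c), c)), b)  →  cons(b, cons(cons(c, c), cons(m(cons(cons(c, b), cons(b, b)), cons(cons(c, b), cons(cons(b, b), c)), c), c)))   [R3 at ε]
3. cons(b, cons(cons(c, c), cons(m(cons(cons(c, b), cons(b, b)), cons(cons(c, b), cons(cons(b, b), c)), c), c)))  →  cons(b, cons(cons(c, c), cons(c, c)))   [R4 at 2.2.1]

cons(b, cons(cons(c, c), cons(c, c)))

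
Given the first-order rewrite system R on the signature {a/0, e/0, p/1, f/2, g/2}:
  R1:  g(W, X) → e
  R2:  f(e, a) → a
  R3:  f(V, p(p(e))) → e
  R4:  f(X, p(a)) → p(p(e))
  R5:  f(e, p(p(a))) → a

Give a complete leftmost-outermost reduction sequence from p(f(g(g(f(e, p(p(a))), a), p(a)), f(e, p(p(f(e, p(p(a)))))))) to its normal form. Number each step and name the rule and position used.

p(a)

1. p(f(g(g(f(e, p(p(a))), a), p(a)), f(e, p(p(f(e, p(p(a))))))))  →  p(f(e, f(e, p(p(f(e, p(p(a))))))))   [R1 at 1.1]
2. p(f(e, f(e, p(p(f(e, p(p(a))))))))  →  p(f(e, f(e, p(p(a)))))   [R5 at 1.2.2.1.1]
3. p(f(e, f(e, p(p(a)))))  →  p(f(e, a))   [R5 at 1.2]
4. p(f(e, a))  →  p(a)   [R2 at 1]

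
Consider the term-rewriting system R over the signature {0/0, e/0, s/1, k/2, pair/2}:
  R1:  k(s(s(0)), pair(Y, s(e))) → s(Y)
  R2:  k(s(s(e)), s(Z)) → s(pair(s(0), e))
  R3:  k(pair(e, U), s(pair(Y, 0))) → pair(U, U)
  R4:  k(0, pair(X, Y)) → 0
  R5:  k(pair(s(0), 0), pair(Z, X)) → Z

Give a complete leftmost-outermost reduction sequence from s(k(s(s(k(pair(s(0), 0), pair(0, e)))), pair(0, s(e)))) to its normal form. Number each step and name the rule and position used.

1. s(k(s(s(k(pair(s(0), 0), pair(0, e)))), pair(0, s(e))))  →  s(k(s(s(0)), pair(0, s(e))))   [R5 at 1.1.1.1]
2. s(k(s(s(0)), pair(0, s(e))))  →  s(s(0))   [R1 at 1]

s(s(0))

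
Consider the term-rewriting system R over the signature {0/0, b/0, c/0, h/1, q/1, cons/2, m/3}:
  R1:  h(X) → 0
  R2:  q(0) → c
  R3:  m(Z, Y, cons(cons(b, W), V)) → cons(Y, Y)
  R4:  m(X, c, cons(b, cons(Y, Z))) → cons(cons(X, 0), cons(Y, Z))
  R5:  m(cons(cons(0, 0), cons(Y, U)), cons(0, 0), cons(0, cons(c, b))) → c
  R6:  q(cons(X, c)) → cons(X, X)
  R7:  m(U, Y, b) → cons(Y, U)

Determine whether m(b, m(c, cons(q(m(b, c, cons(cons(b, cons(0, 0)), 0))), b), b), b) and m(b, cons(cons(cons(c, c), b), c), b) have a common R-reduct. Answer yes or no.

yes — NF(t₁) = cons(cons(cons(cons(c, c), b), c), b), NF(t₂) = cons(cons(cons(cons(c, c), b), c), b)

Reduce t₁ = m(b, m(c, cons(q(m(b, c, cons(cons(b, cons(0, 0)), 0))), b), b), b):
1. m(b, m(c, cons(q(m(b, c, cons(cons(b, cons(0, 0)), 0))), b), b), b)  →  cons(m(c, cons(q(m(b, c, cons(cons(b, cons(0, 0)), 0))), b), b), b)   [R7 at ε]
2. cons(m(c, cons(q(m(b, c, cons(cons(b, cons(0, 0)), 0))), b), b), b)  →  cons(cons(cons(q(m(b, c, cons(cons(b, cons(0, 0)), 0))), b), c), b)   [R7 at 1]
3. cons(cons(cons(q(m(b, c, cons(cons(b, cons(0, 0)), 0))), b), c), b)  →  cons(cons(cons(q(cons(c, c)), b), c), b)   [R3 at 1.1.1.1]
4. cons(cons(cons(q(cons(c, c)), b), c), b)  →  cons(cons(cons(cons(c, c), b), c), b)   [R6 at 1.1.1]

Reduce t₂ = m(b, cons(cons(cons(c, c), b), c), b):
1. m(b, cons(cons(cons(c, c), b), c), b)  →  cons(cons(cons(cons(c, c), b), c), b)   [R7 at ε]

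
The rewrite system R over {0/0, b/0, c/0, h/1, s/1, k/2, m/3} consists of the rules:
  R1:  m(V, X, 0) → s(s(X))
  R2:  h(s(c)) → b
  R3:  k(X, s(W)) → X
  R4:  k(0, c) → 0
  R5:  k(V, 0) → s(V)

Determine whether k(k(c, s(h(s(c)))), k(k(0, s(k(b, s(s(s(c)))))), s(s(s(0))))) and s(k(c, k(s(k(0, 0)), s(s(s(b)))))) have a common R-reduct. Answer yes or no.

yes — NF(t₁) = s(c), NF(t₂) = s(c)

Reduce t₁ = k(k(c, s(h(s(c)))), k(k(0, s(k(b, s(s(s(c)))))), s(s(s(0))))):
1. k(k(c, s(h(s(c)))), k(k(0, s(k(b, s(s(s(c)))))), s(s(s(0)))))  →  k(c, k(k(0, s(k(b, s(s(s(c)))))), s(s(s(0)))))   [R3 at 1]
2. k(c, k(k(0, s(k(b, s(s(s(c)))))), s(s(s(0)))))  →  k(c, k(0, s(k(b, s(s(s(c)))))))   [R3 at 2]
3. k(c, k(0, s(k(b, s(s(s(c)))))))  →  k(c, 0)   [R3 at 2]
4. k(c, 0)  →  s(c)   [R5 at ε]

Reduce t₂ = s(k(c, k(s(k(0, 0)), s(s(s(b)))))):
1. s(k(c, k(s(k(0, 0)), s(s(s(b))))))  →  s(k(c, s(k(0, 0))))   [R3 at 1.2]
2. s(k(c, s(k(0, 0))))  →  s(c)   [R3 at 1]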